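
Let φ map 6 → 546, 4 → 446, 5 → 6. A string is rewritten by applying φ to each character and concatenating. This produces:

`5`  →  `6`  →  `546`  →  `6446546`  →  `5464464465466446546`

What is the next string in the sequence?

Applying the rule to each of the 19 symbols of 5464464465466446546 gives the pieces 6 446 546 446 446 546 446 446 546 6 446 546 546 446 446 546 6 446 546, which concatenate to the answer.

644654644644654644644654664465465464464465466446546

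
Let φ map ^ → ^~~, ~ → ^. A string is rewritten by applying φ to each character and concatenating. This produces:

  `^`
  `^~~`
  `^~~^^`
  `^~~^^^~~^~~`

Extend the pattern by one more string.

^~~^^^~~^~~^~~^^^~~^^

Expanding ^~~^^^~~^~~: ^→^~~, ~→^, ~→^, ^→^~~, ^→^~~, ^→^~~, ~→^, ~→^, ^→^~~, ~→^, ~→^. Concatenated: ^~~ ^ ^ ^~~ ^~~ ^~~ ^ ^ ^~~ ^ ^.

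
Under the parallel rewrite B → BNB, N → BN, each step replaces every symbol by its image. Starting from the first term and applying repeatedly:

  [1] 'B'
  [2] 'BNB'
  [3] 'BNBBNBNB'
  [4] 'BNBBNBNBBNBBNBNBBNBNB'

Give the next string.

Rewriting the 21 symbols of BNBBNBNBBNBBNBNBBNBNB one by one yields BNB BN BNB BNB BN BNB BN BNB BNB BN BNB BNB BN BNB BN BNB BNB BN BNB BN BNB; concatenated:

BNBBNBNBBNBBNBNBBNBNBBNBBNBNBBNBBNBNBBNBNBBNBBNBNBBNBNB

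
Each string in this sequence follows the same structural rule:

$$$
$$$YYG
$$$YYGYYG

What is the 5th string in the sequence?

$$$YYGYYGYYGYYG

The strings grow by a fixed suffix YYG each time.
From $$$YYGYYG, 2 further steps: $$$YYGYYG → $$$YYGYYGYYG → (answer).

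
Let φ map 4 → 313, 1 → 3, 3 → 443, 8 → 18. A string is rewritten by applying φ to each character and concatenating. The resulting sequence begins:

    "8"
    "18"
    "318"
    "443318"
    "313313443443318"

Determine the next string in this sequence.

44334434433443313313443313313443443318

Replace each of the 15 characters of 313313443443318 in place — 443 3 443 443 3 443 313 313 443 313 313 443 443 3 18 — and concatenate.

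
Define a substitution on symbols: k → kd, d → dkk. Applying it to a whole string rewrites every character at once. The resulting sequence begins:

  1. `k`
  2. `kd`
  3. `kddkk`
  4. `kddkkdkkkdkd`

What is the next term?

kddkkdkkkdkddkkkdkdkddkkkddkk

Apply φ to kddkkdkkkdkd symbol by symbol: k→kd, d→dkk, d→dkk, k→kd, k→kd, d→dkk, k→kd, k→kd, k→kd, d→dkk, k→kd, d→dkk; joined: kd dkk dkk kd kd dkk kd kd kd dkk kd dkk.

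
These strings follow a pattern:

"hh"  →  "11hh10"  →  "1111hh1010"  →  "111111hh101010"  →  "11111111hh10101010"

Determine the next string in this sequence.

1111111111hh1010101010

s(k+1) = 11·s(k)·10, so each term gains 11 as a prefix and 10 as a suffix.
One more step from 11111111hh10101010 gives the answer.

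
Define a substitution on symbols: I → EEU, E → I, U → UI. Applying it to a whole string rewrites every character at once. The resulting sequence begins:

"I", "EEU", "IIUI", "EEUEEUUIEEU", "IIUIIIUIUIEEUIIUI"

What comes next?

Rewriting the 17 symbols of IIUIIIUIUIEEUIIUI one by one yields EEU EEU UI EEU EEU EEU UI EEU UI EEU I I UI EEU EEU UI EEU; concatenated:

EEUEEUUIEEUEEUEEUUIEEUUIEEUIIUIEEUEEUUIEEU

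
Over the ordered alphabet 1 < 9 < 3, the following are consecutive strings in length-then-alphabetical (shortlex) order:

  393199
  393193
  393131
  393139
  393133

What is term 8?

393913

Continuing the enumeration 3 steps past 393133: 393133 → 393911 → 393919 → (answer).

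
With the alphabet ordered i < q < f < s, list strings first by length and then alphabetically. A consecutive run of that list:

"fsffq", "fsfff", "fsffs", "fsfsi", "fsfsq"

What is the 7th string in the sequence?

fsfss

Stepping forward 2 times from fsfsq: fsfsq → fsfsf, then the target.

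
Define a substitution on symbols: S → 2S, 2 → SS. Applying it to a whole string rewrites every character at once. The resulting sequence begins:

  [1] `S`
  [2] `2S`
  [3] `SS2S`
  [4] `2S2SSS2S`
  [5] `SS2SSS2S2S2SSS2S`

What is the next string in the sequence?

2S2SSS2S2S2SSS2SSS2SSS2S2S2SSS2S

Applying the rule to each of the 16 symbols of SS2SSS2S2S2SSS2S gives the pieces 2S 2S SS 2S 2S 2S SS 2S SS 2S SS 2S 2S 2S SS 2S, which concatenate to the answer.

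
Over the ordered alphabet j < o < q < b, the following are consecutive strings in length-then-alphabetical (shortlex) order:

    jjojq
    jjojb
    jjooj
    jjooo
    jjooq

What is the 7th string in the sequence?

jjoqj

Continuing the enumeration 2 steps past jjooq: jjooq → jjoob → (answer).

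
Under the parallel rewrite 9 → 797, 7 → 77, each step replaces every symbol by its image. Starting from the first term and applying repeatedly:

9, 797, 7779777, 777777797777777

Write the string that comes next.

Rewriting the 15 symbols of 777777797777777 one by one yields 77 77 77 77 77 77 77 797 77 77 77 77 77 77 77; concatenated:

7777777777777779777777777777777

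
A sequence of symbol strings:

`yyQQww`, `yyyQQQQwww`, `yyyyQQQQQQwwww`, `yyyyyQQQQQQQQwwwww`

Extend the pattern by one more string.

Each string has the form y^{n+1} Q^{2n} w^{n+1} (n = 1, 2, …).
Setting n = 5 gives 6, 10, 6 characters in each block.

yyyyyyQQQQQQQQQQwwwwww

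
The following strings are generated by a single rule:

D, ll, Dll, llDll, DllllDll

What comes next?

llDllDllllDll

This is a Fibonacci-style word recurrence s(k) = s(k−2)·s(k−1): e.g. D·ll = Dll.
Continuing: llDll · DllllDll gives term 6.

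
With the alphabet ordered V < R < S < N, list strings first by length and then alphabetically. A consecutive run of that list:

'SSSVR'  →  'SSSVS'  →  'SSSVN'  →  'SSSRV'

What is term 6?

SSSRS

Continuing the enumeration 2 steps past SSSRV: SSSRV → SSSRR → (answer).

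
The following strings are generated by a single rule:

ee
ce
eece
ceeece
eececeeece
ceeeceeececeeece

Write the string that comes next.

eececeeececeeeceeececeeece

From term 3 onward, concatenate the second-to-last term with the last: ee·ce = eece, ce·eece = ceeece, …
The next term joins eececeeece and ceeeceeececeeece.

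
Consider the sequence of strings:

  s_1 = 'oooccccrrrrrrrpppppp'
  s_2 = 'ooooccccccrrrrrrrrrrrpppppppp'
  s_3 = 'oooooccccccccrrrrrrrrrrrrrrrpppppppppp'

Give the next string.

Reading off run lengths: o runs 3, 4, 5; c runs 4, 6, 8; r runs 7, 11, 15; p runs 6, 8, 10 — each is linear in n, where the shown terms are n = 2, 3, 4.
Setting n = 5 gives 6, 10, 19, 12 characters in each block.

ooooooccccccccccrrrrrrrrrrrrrrrrrrrpppppppppppp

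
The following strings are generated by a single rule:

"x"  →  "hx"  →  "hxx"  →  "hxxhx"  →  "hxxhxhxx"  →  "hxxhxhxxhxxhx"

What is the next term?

hxxhxhxxhxxhxhxxhxhxx

This is a Fibonacci-style word recurrence s(k) = s(k−1)·s(k−2): e.g. hx·x = hxx.
The next term joins hxxhxhxxhxxhx and hxxhxhxx.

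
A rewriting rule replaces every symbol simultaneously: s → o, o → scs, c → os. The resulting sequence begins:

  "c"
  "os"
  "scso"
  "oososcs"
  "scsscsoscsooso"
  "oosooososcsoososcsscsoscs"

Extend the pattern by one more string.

Replace each of the 25 characters of oosooososcsoososcsscsoscs in place — scs scs o scs scs scs o scs o os o scs scs o scs o os o o os o scs o os o — and concatenate.

scsscsoscsscsscsoscsoososcsscsoscsoosooososcsooso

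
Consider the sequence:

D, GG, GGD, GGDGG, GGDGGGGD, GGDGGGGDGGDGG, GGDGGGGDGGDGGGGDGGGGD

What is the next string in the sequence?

GGDGGGGDGGDGGGGDGGGGDGGDGGGGDGGDGG

This is a Fibonacci-style word recurrence s(k) = s(k−1)·s(k−2): e.g. GG·D = GGD.
Continuing: GGDGGGGDGGDGGGGDGGGGD · GGDGGGGDGGDGG gives term 8.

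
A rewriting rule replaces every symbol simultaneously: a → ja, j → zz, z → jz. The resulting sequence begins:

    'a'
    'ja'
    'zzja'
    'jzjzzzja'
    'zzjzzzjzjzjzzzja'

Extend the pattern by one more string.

Replace each of the 16 characters of zzjzzzjzjzjzzzja in place — jz jz zz jz jz jz zz jz zz jz zz jz jz jz zz ja — and concatenate.

jzjzzzjzjzjzzzjzzzjzzzjzjzjzzzja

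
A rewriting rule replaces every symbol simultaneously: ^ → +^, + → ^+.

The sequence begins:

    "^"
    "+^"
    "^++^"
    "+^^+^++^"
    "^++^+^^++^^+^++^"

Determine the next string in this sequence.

+^^+^++^^++^+^^+^++^+^^++^^+^++^

Replace each of the 16 characters of ^++^+^^++^^+^++^ in place — +^ ^+ ^+ +^ ^+ +^ +^ ^+ ^+ +^ +^ ^+ +^ ^+ ^+ +^ — and concatenate.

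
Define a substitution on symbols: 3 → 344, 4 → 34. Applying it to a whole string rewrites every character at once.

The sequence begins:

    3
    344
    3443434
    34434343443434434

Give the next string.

Rewriting the 17 symbols of 34434343443434434 one by one yields 344 34 34 344 34 344 34 344 34 34 344 34 344 34 34 344 34; concatenated:

34434343443434434344343434434344343434434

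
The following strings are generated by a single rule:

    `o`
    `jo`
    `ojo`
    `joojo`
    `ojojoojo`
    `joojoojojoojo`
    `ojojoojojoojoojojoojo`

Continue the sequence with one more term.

This is a Fibonacci-style word recurrence s(k) = s(k−2)·s(k−1): e.g. o·jo = ojo.
Continuing: joojoojojoojo · ojojoojojoojoojojoojo gives term 8.

joojoojojoojoojojoojojoojoojojoojo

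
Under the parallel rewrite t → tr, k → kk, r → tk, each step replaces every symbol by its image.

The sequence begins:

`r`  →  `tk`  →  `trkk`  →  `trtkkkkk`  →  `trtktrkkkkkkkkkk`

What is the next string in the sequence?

φ(trtktrkkkkkkkkkk) expands symbol-by-symbol to tr tk tr kk tr tk kk kk kk kk kk kk kk kk kk kk; joining the 16 pieces gives the next term.

trtktrkktrtkkkkkkkkkkkkkkkkkkkkk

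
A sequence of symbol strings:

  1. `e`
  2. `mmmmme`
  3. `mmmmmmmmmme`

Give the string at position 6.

Every step adds mmmmm at the front: s(k+1) = mmmmm·s(k).
From mmmmmmmmmme, 3 further steps: mmmmmmmmmme → mmmmmmmmmmmmmmme → mmmmmmmmmmmmmmmmmmmme → (answer).

mmmmmmmmmmmmmmmmmmmmmmmmme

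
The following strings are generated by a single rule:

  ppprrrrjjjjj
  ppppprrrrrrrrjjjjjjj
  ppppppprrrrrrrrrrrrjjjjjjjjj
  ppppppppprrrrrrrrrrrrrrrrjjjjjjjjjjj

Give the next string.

The n-th term is 2n+1 p's then 4n r's then 2n+3 j's (n = 1, 2, …).
Setting n = 5 gives 11, 20, 13 characters in each block.

ppppppppppprrrrrrrrrrrrrrrrrrrrjjjjjjjjjjjjj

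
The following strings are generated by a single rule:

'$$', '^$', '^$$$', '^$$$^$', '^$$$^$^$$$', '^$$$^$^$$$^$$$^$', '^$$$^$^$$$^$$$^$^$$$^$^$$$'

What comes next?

^$$$^$^$$$^$$$^$^$$$^$^$$$^$$$^$^$$$^$$$^$

Each term (from the third on) is the previous term followed by the one before it: term 3 = ^$·$$ = ^$$$.
So term 8 is ^$$$^$^$$$^$$$^$^$$$^$^$$$·^$$$^$^$$$^$$$^$.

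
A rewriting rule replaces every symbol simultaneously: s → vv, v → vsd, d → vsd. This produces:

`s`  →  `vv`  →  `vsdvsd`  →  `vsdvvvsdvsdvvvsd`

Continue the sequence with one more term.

Applying the rule to each of the 16 symbols of vsdvvvsdvsdvvvsd gives the pieces vsd vv vsd vsd vsd vsd vv vsd vsd vv vsd vsd vsd vsd vv vsd, which concatenate to the answer.

vsdvvvsdvsdvsdvsdvvvsdvsdvvvsdvsdvsdvsdvvvsd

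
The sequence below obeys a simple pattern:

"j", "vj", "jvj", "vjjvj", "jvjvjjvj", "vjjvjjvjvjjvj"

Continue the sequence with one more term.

jvjvjjvjvjjvjjvjvjjvj

From term 3 onward, concatenate the second-to-last term with the last: j·vj = jvj, vj·jvj = vjjvj, …
Continuing: jvjvjjvj · vjjvjjvjvjjvj gives term 7.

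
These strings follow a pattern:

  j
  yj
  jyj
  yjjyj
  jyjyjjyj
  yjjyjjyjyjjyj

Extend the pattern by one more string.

Each term (from the third on) is the two preceding terms concatenated in order: term 3 = j·yj = jyj.
The next term joins jyjyjjyj and yjjyjjyjyjjyj.

jyjyjjyjyjjyjjyjyjjyj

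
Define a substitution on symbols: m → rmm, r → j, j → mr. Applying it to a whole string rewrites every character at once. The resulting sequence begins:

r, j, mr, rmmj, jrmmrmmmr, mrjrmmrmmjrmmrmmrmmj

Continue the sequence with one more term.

rmmjmrjrmmrmmjrmmrmmmrjrmmrmmjrmmrmmjrmmrmmmr

Replace each of the 20 characters of mrjrmmrmmjrmmrmmrmmj in place — rmm j mr j rmm rmm j rmm rmm mr j rmm rmm j rmm rmm j rmm rmm mr — and concatenate.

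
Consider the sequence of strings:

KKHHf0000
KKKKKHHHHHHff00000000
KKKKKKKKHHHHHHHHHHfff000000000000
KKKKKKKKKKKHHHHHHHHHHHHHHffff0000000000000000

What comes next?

KKKKKKKKKKKKKKHHHHHHHHHHHHHHHHHHfffff00000000000000000000

Reading off run lengths: K runs 2, 5, 8, 11; H runs 2, 6, 10, 14; f runs 1, 2, 3, 4; 0 runs 4, 8, 12, 16 — each is linear in n (n = 1, 2, …).
Setting n = 5 gives 14, 18, 5, 20 characters in each block.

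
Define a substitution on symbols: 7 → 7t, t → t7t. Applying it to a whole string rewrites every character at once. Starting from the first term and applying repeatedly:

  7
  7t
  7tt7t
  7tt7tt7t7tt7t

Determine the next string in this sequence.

Replace each of the 13 characters of 7tt7tt7t7tt7t in place — 7t t7t t7t 7t t7t t7t 7t t7t 7t t7t t7t 7t t7t — and concatenate.

7tt7tt7t7tt7tt7t7tt7t7tt7tt7t7tt7t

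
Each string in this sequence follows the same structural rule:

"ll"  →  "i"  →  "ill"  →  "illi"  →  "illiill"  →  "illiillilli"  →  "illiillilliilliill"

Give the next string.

From term 3 onward, concatenate the last term with the second-to-last: i·ll = ill, ill·i = illi, …
The next term joins illiillilliilliill and illiillilli.

illiillilliilliillilliillilli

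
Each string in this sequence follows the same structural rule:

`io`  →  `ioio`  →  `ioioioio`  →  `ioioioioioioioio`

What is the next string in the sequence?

Every step duplicates the string.
Doubling ioioioioioioioio:

ioioioioioioioioioioioioioioioio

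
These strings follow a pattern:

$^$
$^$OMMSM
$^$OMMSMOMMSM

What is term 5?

Every step adds OMMSM to the end: s(k+1) = s(k)·OMMSM.
From $^$OMMSMOMMSM, 2 further steps: $^$OMMSMOMMSM → $^$OMMSMOMMSMOMMSM → (answer).

$^$OMMSMOMMSMOMMSMOMMSM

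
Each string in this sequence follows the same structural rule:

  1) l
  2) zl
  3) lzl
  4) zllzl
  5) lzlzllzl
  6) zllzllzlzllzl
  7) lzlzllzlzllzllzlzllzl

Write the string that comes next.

From term 3 onward, concatenate the second-to-last term with the last: l·zl = lzl, zl·lzl = zllzl, …
The next term joins zllzllzlzllzl and lzlzllzlzllzllzlzllzl.

zllzllzlzllzllzlzllzlzllzllzlzllzl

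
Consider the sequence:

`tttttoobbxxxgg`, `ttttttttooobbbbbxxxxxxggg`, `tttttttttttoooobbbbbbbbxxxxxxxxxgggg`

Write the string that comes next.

ttttttttttttttooooobbbbbbbbbbbxxxxxxxxxxxxggggg

Term n consists of 3n+2 t's, followed by n+1 o's, followed by 3n-1 b's, followed by 3n x's, followed by n+1 g's (n = 1, 2, …).
Setting n = 4 gives 14, 5, 11, 12, 5 characters in each block.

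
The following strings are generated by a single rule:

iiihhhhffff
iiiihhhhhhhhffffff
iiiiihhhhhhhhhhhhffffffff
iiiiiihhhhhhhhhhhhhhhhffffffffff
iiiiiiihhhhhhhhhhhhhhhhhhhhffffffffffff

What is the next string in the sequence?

Reading off run lengths: i runs 3, 4, 5, 6, 7; h runs 4, 8, 12, 16, 20; f runs 4, 6, 8, 10, 12 — each is linear in n (n = 1, 2, …).
At n = 6 the blocks have lengths 8, 24, 14.

iiiiiiiihhhhhhhhhhhhhhhhhhhhhhhhffffffffffffff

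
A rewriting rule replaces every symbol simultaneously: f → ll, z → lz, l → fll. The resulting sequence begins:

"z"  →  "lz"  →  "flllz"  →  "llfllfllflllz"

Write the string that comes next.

fllfllllfllfllllfllfllllfllfllflllz

Applying the rule to each of the 13 symbols of llfllfllflllz gives the pieces fll fll ll fll fll ll fll fll ll fll fll fll lz, which concatenate to the answer.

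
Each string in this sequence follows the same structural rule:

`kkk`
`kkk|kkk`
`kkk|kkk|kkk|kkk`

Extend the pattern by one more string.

Every step duplicates the string with '|' between the halves.
Doubling kkk|kkk|kkk|kkk with '|' between the halves:

kkk|kkk|kkk|kkk|kkk|kkk|kkk|kkk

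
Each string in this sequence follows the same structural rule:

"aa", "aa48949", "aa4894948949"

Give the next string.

Each term is the previous one with 48949 appended.
Applying this once more to aa4894948949:

aa489494894948949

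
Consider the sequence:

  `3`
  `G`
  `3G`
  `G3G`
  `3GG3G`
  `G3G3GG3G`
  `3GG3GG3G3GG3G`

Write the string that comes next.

Each term (from the third on) is the two preceding terms concatenated in order: term 3 = 3·G = 3G.
The next term joins G3G3GG3G and 3GG3GG3G3GG3G.

G3G3GG3G3GG3GG3G3GG3G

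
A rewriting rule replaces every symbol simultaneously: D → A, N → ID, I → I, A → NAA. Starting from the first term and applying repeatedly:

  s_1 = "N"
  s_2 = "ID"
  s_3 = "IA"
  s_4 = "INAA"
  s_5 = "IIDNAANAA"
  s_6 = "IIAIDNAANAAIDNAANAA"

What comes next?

IINAAIAIDNAANAAIDNAANAAIAIDNAANAAIDNAANAA

φ(IIAIDNAANAAIDNAANAA) expands symbol-by-symbol to I I NAA I A ID NAA NAA ID NAA NAA I A ID NAA NAA ID NAA NAA; joining the 19 pieces gives the next term.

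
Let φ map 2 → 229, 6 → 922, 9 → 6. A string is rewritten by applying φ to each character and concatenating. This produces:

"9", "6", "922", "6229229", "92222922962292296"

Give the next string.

Replace each of the 17 characters of 92222922962292296 in place — 6 229 229 229 229 6 229 229 6 922 229 229 6 229 229 6 922 — and concatenate.

62292292292296229229692222922962292296922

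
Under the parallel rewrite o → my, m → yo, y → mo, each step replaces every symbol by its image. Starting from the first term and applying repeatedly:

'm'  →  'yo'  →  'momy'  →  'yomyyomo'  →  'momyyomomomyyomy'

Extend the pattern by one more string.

Replace each of the 16 characters of momyyomomomyyomy in place — yo my yo mo mo my yo my yo my yo mo mo my yo mo — and concatenate.

yomyyomomomyyomyyomyyomomomyyomo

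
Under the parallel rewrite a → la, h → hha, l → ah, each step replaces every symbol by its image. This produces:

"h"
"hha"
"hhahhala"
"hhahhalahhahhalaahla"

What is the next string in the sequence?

Applying the rule to each of the 20 symbols of hhahhalahhahhalaahla gives the pieces hha hha la hha hha la ah la hha hha la hha hha la ah la la hha ah la, which concatenate to the answer.

hhahhalahhahhalaahlahhahhalahhahhalaahlalahhaahla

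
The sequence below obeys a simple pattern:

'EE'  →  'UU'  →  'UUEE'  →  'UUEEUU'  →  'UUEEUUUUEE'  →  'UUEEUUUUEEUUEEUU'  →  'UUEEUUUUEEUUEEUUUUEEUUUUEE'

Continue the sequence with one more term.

This is a Fibonacci-style word recurrence s(k) = s(k−1)·s(k−2): e.g. UU·EE = UUEE.
So term 8 is UUEEUUUUEEUUEEUUUUEEUUUUEE·UUEEUUUUEEUUEEUU.

UUEEUUUUEEUUEEUUUUEEUUUUEEUUEEUUUUEEUUEEUU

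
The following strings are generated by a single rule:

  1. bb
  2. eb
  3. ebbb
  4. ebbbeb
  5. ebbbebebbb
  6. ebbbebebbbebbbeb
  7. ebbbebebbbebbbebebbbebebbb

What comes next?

ebbbebebbbebbbebebbbebebbbebbbebebbbebbbeb

This is a Fibonacci-style word recurrence s(k) = s(k−1)·s(k−2): e.g. eb·bb = ebbb.
Continuing: ebbbebebbbebbbebebbbebebbb · ebbbebebbbebbbeb gives term 8.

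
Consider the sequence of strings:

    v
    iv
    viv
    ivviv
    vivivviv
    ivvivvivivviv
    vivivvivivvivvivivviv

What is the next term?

This is a Fibonacci-style word recurrence s(k) = s(k−2)·s(k−1): e.g. v·iv = viv.
So term 8 is ivvivvivivviv·vivivvivivvivvivivviv.

ivvivvivivvivvivivvivivvivvivivviv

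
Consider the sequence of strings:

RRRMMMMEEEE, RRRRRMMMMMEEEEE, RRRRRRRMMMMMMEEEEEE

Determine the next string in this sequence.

Each string has the form R^{2n-1} M^{n+2} E^{n+2}, where the shown terms are n = 2, 3, 4.
Setting n = 5 gives 9, 7, 7 characters in each block.

RRRRRRRRRMMMMMMMEEEEEEE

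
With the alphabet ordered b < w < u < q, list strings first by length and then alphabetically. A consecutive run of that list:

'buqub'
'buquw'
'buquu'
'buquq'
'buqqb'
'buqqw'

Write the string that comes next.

Treat buqqw as a base-4 numeral over the given alphabet and add one, carrying through any trailing q's.

buqqu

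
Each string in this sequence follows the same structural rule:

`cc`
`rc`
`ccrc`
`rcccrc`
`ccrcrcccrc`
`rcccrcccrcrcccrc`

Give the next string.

Each term (from the third on) is the two preceding terms concatenated in order: term 3 = cc·rc = ccrc.
So term 7 is ccrcrcccrc·rcccrcccrcrcccrc.

ccrcrcccrcrcccrcccrcrcccrc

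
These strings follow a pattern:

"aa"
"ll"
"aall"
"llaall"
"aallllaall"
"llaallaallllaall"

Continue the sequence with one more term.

aallllaallllaallaallllaall

This is a Fibonacci-style word recurrence s(k) = s(k−2)·s(k−1): e.g. aa·ll = aall.
Continuing: aallllaall · llaallaallllaall gives term 7.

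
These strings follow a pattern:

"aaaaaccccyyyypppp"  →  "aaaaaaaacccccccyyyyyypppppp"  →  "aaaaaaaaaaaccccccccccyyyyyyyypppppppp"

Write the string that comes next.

aaaaaaaaaaaaaacccccccccccccyyyyyyyyyypppppppppp

The n-th term is 3n-1 a's then 3n-2 c's then 2n y's then 2n p's, where the shown terms are n = 2, 3, 4.
Setting n = 5 gives 14, 13, 10, 10 characters in each block.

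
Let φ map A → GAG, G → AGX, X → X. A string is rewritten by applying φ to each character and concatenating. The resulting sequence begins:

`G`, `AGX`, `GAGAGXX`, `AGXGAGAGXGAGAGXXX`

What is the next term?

GAGAGXXAGXGAGAGXGAGAGXXAGXGAGAGXGAGAGXXXX

Replace each of the 17 characters of AGXGAGAGXGAGAGXXX in place — GAG AGX X AGX GAG AGX GAG AGX X AGX GAG AGX GAG AGX X X X — and concatenate.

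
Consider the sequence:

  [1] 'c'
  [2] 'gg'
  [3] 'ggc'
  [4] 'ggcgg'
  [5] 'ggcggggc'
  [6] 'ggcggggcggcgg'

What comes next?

From term 3 onward, concatenate the last term with the second-to-last: gg·c = ggc, ggc·gg = ggcgg, …
The next term joins ggcggggcggcgg and ggcggggc.

ggcggggcggcggggcggggc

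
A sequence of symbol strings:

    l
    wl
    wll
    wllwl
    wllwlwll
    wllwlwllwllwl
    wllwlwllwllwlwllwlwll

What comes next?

wllwlwllwllwlwllwlwllwllwlwllwllwl

From term 3 onward, concatenate the last term with the second-to-last: wl·l = wll, wll·wl = wllwl, …
Continuing: wllwlwllwllwlwllwlwll · wllwlwllwllwl gives term 8.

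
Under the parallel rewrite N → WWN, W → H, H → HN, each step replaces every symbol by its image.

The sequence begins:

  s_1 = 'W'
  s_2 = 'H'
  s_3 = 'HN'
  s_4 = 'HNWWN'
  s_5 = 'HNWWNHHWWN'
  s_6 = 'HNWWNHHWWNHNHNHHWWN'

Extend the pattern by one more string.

Applying the rule to each of the 19 symbols of HNWWNHHWWNHNHNHHWWN gives the pieces HN WWN H H WWN HN HN H H WWN HN WWN HN WWN HN HN H H WWN, which concatenate to the answer.

HNWWNHHWWNHNHNHHWWNHNWWNHNWWNHNHNHHWWN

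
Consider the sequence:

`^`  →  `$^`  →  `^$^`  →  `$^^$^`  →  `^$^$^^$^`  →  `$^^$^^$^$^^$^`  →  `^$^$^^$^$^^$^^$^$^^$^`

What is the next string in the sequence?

From term 3 onward, concatenate the second-to-last term with the last: ^·$^ = ^$^, $^·^$^ = $^^$^, …
So term 8 is $^^$^^$^$^^$^·^$^$^^$^$^^$^^$^$^^$^.

$^^$^^$^$^^$^^$^$^^$^$^^$^^$^$^^$^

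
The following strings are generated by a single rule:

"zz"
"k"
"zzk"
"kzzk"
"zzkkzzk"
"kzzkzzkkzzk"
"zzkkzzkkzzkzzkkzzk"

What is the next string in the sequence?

Each term (from the third on) is the two preceding terms concatenated in order: term 3 = zz·k = zzk.
So term 8 is kzzkzzkkzzk·zzkkzzkkzzkzzkkzzk.

kzzkzzkkzzkzzkkzzkkzzkzzkkzzk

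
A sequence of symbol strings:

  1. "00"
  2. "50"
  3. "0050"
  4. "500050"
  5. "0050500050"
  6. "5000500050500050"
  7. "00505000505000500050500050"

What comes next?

This is a Fibonacci-style word recurrence s(k) = s(k−2)·s(k−1): e.g. 00·50 = 0050.
So term 8 is 5000500050500050·00505000505000500050500050.

500050005050005000505000505000500050500050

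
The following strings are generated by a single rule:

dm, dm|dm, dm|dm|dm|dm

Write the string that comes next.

Each string is two copies of the previous one joined by '|'.
One more doubling of dm|dm|dm|dm gives the answer.

dm|dm|dm|dm|dm|dm|dm|dm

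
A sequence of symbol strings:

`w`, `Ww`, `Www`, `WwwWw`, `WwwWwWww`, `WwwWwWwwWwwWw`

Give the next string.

This is a Fibonacci-style word recurrence s(k) = s(k−1)·s(k−2): e.g. Ww·w = Www.
The next term joins WwwWwWwwWwwWw and WwwWwWww.

WwwWwWwwWwwWwWwwWwWww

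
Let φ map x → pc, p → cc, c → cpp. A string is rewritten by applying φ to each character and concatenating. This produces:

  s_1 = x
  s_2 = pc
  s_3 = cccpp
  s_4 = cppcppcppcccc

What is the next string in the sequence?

Replace each of the 13 characters of cppcppcppcccc in place — cpp cc cc cpp cc cc cpp cc cc cpp cpp cpp cpp — and concatenate.

cppcccccppcccccppcccccppcppcppcpp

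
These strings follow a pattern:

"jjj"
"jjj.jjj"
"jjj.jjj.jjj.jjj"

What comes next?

Every step duplicates the string with '.' between the halves.
Doubling jjj.jjj.jjj.jjj with '.' between the halves:

jjj.jjj.jjj.jjj.jjj.jjj.jjj.jjj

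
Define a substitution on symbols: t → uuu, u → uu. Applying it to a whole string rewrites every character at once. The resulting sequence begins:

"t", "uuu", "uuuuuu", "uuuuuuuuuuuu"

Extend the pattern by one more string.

Rewriting each symbol of uuuuuuuuuuuu: u→uu, u→uu, u→uu, u→uu, u→uu, u→uu, u→uu, u→uu, u→uu, u→uu, u→uu, u→uu, which concatenates to uu uu uu uu uu uu uu uu uu uu uu uu.

uuuuuuuuuuuuuuuuuuuuuuuu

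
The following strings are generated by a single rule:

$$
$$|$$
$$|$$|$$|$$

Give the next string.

Every step duplicates the string with '|' between the halves.
Doubling $$|$$|$$|$$ with '|' between the halves:

$$|$$|$$|$$|$$|$$|$$|$$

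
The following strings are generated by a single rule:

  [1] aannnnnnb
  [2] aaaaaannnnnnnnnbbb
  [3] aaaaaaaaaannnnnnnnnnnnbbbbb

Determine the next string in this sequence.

Term n consists of 4n-2 a's, followed by 3n+3 n's, followed by 2n-1 b's (n = 1, 2, …).
At n = 4 the blocks have lengths 14, 15, 7.

aaaaaaaaaaaaaannnnnnnnnnnnnnnbbbbbbb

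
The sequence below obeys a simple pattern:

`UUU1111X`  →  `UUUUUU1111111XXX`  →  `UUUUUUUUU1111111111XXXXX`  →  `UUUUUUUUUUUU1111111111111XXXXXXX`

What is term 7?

UUUUUUUUUUUUUUUUUUUUU1111111111111111111111XXXXXXXXXXXXX

The n-th term is 3n U's then 3n+1 1's then 2n-1 X's (n = 1, 2, …).
Setting n = 7 gives 21, 22, 13 characters in each block.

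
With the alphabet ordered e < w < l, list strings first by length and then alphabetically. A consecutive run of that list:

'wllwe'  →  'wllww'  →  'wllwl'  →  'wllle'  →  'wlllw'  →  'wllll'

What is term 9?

Advancing 3 positions from wllll through wllll → leeee → leeew reaches term 9.

leeel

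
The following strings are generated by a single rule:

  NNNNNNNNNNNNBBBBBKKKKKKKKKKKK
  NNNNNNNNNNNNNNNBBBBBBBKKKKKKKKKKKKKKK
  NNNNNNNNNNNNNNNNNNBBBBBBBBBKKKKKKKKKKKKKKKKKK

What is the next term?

NNNNNNNNNNNNNNNNNNNNNBBBBBBBBBBBKKKKKKKKKKKKKKKKKKKKK

Reading off run lengths: N runs 12, 15, 18; B runs 5, 7, 9; K runs 12, 15, 18 — each is linear in n, where the shown terms are n = 3, 4, 5.
For the next term, n = 6, so the run lengths are 21, 11, 21.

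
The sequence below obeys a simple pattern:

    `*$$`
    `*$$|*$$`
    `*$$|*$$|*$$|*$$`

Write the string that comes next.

s(k+1) = s(k)·|·s(k) — each term doubles the last with '|' between the halves.
One more doubling of *$$|*$$|*$$|*$$ gives the answer.

*$$|*$$|*$$|*$$|*$$|*$$|*$$|*$$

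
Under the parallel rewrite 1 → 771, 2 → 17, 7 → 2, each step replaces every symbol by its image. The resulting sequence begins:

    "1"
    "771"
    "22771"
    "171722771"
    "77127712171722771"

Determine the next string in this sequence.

Rewriting the 17 symbols of 77127712171722771 one by one yields 2 2 771 17 2 2 771 17 771 2 771 2 17 17 2 2 771; concatenated:

2277117227711777127712171722771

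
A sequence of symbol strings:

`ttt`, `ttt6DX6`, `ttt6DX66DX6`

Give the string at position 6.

Each term is the previous one with 6DX6 appended.
From ttt6DX66DX6, 3 further steps: ttt6DX66DX6 → ttt6DX66DX66DX6 → ttt6DX66DX66DX66DX6 → (answer).

ttt6DX66DX66DX66DX66DX6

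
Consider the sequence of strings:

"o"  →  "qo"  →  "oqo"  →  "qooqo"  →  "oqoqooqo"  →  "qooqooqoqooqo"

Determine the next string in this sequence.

Each term (from the third on) is the two preceding terms concatenated in order: term 3 = o·qo = oqo.
So term 7 is oqoqooqo·qooqooqoqooqo.

oqoqooqoqooqooqoqooqo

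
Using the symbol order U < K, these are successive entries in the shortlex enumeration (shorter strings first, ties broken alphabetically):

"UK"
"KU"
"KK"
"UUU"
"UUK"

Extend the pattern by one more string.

UKU

The successor of UUK increments the rightmost position that isn't already K and resets every position after it to U.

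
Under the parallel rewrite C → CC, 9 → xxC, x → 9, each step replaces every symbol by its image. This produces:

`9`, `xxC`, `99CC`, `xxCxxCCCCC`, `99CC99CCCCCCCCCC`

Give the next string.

φ(99CC99CCCCCCCCCC) expands symbol-by-symbol to xxC xxC CC CC xxC xxC CC CC CC CC CC CC CC CC CC CC; joining the 16 pieces gives the next term.

xxCxxCCCCCxxCxxCCCCCCCCCCCCCCCCCCCCC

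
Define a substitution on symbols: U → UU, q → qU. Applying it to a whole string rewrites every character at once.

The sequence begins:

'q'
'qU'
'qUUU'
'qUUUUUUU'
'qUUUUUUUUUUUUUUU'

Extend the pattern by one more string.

φ(qUUUUUUUUUUUUUUU) expands symbol-by-symbol to qU UU UU UU UU UU UU UU UU UU UU UU UU UU UU UU; joining the 16 pieces gives the next term.

qUUUUUUUUUUUUUUUUUUUUUUUUUUUUUUU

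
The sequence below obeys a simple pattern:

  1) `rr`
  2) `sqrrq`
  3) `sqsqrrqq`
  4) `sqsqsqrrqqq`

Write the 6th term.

s(k+1) = sq·s(k)·q, so each term gains sq as a prefix and q as a suffix.
From sqsqsqrrqqq, 2 further steps: sqsqsqrrqqq → sqsqsqsqrrqqqq → (answer).

sqsqsqsqsqrrqqqqq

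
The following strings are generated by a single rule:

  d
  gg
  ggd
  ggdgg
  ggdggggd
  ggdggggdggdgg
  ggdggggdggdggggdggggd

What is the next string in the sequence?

Each term (from the third on) is the previous term followed by the one before it: term 3 = gg·d = ggd.
The next term joins ggdggggdggdggggdggggd and ggdggggdggdgg.

ggdggggdggdggggdggggdggdggggdggdgg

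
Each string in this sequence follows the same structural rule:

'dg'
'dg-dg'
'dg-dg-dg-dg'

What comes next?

s(k+1) = s(k)·-·s(k) — each term doubles the last with '-' between the halves.
Doubling dg-dg-dg-dg with '-' between the halves:

dg-dg-dg-dg-dg-dg-dg-dg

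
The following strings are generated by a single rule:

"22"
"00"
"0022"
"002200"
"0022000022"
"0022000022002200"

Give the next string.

00220000220022000022000022

This is a Fibonacci-style word recurrence s(k) = s(k−1)·s(k−2): e.g. 00·22 = 0022.
Continuing: 0022000022002200 · 0022000022 gives term 7.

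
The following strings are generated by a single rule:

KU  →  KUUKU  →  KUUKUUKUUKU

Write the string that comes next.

s(k+1) = s(k)·U·s(k) — each term doubles the last with 'U' between the halves.
Doubling KUUKUUKUUKU with 'U' between the halves:

KUUKUUKUUKUUKUUKUUKUUKU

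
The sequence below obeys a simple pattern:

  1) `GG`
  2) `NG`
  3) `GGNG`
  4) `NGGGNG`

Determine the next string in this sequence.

This is a Fibonacci-style word recurrence s(k) = s(k−2)·s(k−1): e.g. GG·NG = GGNG.
So term 5 is GGNG·NGGGNG.

GGNGNGGGNG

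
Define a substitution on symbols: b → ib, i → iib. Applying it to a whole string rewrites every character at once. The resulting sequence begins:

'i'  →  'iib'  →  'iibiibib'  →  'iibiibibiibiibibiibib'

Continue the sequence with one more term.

Rewriting the 21 symbols of iibiibibiibiibibiibib one by one yields iib iib ib iib iib ib iib ib iib iib ib iib iib ib iib ib iib iib ib iib ib; concatenated:

iibiibibiibiibibiibibiibiibibiibiibibiibibiibiibibiibib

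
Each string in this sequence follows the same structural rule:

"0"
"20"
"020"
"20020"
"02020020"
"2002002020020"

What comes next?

020200202002002020020

Each term (from the third on) is the two preceding terms concatenated in order: term 3 = 0·20 = 020.
So term 7 is 02020020·2002002020020.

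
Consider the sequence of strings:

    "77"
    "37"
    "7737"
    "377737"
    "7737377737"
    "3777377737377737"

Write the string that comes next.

77373777373777377737377737

Each term (from the third on) is the two preceding terms concatenated in order: term 3 = 77·37 = 7737.
Continuing: 7737377737 · 3777377737377737 gives term 7.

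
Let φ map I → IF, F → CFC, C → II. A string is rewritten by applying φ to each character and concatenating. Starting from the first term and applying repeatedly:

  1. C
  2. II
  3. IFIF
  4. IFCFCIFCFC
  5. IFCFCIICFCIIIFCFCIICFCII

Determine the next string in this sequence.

Replace each of the 24 characters of IFCFCIICFCIIIFCFCIICFCII in place — IF CFC II CFC II IF IF II CFC II IF IF IF CFC II CFC II IF IF II CFC II IF IF — and concatenate.

IFCFCIICFCIIIFIFIICFCIIIFIFIFCFCIICFCIIIFIFIICFCIIIFIF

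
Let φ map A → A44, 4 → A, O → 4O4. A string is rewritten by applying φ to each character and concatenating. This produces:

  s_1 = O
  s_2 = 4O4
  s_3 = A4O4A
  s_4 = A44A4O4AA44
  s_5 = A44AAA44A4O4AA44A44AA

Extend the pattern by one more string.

A44AAA44A44A44AAA44A4O4AA44A44AAA44AAA44A44

Replace each of the 21 characters of A44AAA44A4O4AA44A44AA in place — A44 A A A44 A44 A44 A A A44 A 4O4 A A44 A44 A A A44 A A A44 A44 — and concatenate.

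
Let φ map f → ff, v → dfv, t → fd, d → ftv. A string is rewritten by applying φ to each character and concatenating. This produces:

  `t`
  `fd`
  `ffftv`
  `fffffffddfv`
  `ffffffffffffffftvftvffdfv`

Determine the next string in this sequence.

Replace each of the 25 characters of ffffffffffffffftvftvffdfv in place — ff ff ff ff ff ff ff ff ff ff ff ff ff ff ff fd dfv ff fd dfv ff ff ftv ff dfv — and concatenate.

fffffffffffffffffffffffffffffffddfvfffddfvffffftvffdfv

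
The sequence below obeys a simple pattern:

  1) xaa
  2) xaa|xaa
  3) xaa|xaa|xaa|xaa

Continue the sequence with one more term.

Every step duplicates the string with '|' between the halves.
One more doubling of xaa|xaa|xaa|xaa gives the answer.

xaa|xaa|xaa|xaa|xaa|xaa|xaa|xaa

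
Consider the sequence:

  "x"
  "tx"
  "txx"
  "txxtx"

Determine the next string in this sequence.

txxtxtxx

From term 3 onward, concatenate the last term with the second-to-last: tx·x = txx, txx·tx = txxtx, …
So term 5 is txxtx·txx.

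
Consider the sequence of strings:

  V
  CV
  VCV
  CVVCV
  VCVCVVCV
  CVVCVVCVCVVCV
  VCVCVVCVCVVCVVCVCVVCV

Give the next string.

CVVCVVCVCVVCVVCVCVVCVCVVCVVCVCVVCV

From term 3 onward, concatenate the second-to-last term with the last: V·CV = VCV, CV·VCV = CVVCV, …
So term 8 is CVVCVVCVCVVCV·VCVCVVCVCVVCVVCVCVVCV.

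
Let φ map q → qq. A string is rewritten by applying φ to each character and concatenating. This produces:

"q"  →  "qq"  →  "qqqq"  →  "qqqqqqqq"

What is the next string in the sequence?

Apply φ to qqqqqqqq symbol by symbol: q→qq, q→qq, q→qq, q→qq, q→qq, q→qq, q→qq, q→qq; joined: qq qq qq qq qq qq qq qq.

qqqqqqqqqqqqqqqq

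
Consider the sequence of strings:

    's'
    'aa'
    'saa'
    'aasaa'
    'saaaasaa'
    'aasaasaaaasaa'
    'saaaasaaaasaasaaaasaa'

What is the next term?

aasaasaaaasaasaaaasaaaasaasaaaasaa

Each term (from the third on) is the two preceding terms concatenated in order: term 3 = s·aa = saa.
So term 8 is aasaasaaaasaa·saaaasaaaasaasaaaasaa.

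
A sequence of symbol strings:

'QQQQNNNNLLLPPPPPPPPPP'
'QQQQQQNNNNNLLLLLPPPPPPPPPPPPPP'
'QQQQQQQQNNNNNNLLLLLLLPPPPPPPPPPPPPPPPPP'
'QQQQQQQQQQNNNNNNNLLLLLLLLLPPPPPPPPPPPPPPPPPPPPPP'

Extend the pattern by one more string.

Reading off run lengths: Q runs 4, 6, 8, 10; N runs 4, 5, 6, 7; L runs 3, 5, 7, 9; P runs 10, 14, 18, 22 — each is linear in n, where the shown terms are n = 2, 3, 4, 5.
For the next term, n = 6, so the run lengths are 12, 8, 11, 26.

QQQQQQQQQQQQNNNNNNNNLLLLLLLLLLLPPPPPPPPPPPPPPPPPPPPPPPPPP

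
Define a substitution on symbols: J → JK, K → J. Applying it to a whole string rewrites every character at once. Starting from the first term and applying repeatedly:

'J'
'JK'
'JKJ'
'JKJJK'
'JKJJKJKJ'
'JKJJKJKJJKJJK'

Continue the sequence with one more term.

Replace each of the 13 characters of JKJJKJKJJKJJK in place — JK J JK JK J JK J JK JK J JK JK J — and concatenate.

JKJJKJKJJKJJKJKJJKJKJ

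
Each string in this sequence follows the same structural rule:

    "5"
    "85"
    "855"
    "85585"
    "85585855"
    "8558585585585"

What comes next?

This is a Fibonacci-style word recurrence s(k) = s(k−1)·s(k−2): e.g. 85·5 = 855.
So term 7 is 8558585585585·85585855.

855858558558585585855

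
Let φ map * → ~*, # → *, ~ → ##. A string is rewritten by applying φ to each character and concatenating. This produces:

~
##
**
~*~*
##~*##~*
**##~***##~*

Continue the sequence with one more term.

~*~***##~*~*~***##~*

Apply φ to **##~***##~* symbol by symbol: *→~*, *→~*, #→*, #→*, ~→##, *→~*, *→~*, *→~*, #→*, #→*, ~→##, *→~*; joined: ~* ~* * * ## ~* ~* ~* * * ## ~*.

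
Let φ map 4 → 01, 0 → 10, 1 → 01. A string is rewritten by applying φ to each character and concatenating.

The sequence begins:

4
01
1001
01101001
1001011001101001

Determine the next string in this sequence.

Rewriting the 16 symbols of 1001011001101001 one by one yields 01 10 10 01 10 01 01 10 10 01 01 10 01 10 10 01; concatenated:

01101001100101101001011001101001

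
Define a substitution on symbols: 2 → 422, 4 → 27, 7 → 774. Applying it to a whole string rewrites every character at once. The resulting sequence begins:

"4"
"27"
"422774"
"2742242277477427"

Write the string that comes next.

Rewriting the 16 symbols of 2742242277477427 one by one yields 422 774 27 422 422 27 422 422 774 774 27 774 774 27 422 774; concatenated:

42277427422422274224227747742777477427422774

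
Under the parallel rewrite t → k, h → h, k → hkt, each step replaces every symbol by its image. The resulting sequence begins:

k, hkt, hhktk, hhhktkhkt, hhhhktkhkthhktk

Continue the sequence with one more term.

hhhhhktkhkthhktkhhhktkhkt

φ(hhhhktkhkthhktk) expands symbol-by-symbol to h h h h hkt k hkt h hkt k h h hkt k hkt; joining the 15 pieces gives the next term.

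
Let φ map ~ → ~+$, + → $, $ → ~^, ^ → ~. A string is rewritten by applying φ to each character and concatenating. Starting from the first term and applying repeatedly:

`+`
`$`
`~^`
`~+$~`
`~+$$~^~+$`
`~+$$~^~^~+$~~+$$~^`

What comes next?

Replace each of the 18 characters of ~+$$~^~^~+$~~+$$~^ in place — ~+$ $ ~^ ~^ ~+$ ~ ~+$ ~ ~+$ $ ~^ ~+$ ~+$ $ ~^ ~^ ~+$ ~ — and concatenate.

~+$$~^~^~+$~~+$~~+$$~^~+$~+$$~^~^~+$~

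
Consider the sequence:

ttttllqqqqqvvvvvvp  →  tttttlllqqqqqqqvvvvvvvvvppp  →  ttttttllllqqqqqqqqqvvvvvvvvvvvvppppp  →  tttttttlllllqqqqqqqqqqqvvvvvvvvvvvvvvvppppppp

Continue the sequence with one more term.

ttttttttllllllqqqqqqqqqqqqqvvvvvvvvvvvvvvvvvvppppppppp

Reading off run lengths: t runs 4, 5, 6, 7; l runs 2, 3, 4, 5; q runs 5, 7, 9, 11; v runs 6, 9, 12, 15; p runs 1, 3, 5, 7 — each is linear in n (n = 1, 2, …).
At n = 5 the blocks have lengths 8, 6, 13, 18, 9.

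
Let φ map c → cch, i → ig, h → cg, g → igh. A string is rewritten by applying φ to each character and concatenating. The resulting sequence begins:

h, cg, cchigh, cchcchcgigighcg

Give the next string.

Applying the rule to each of the 15 symbols of cchcchcgigighcg gives the pieces cch cch cg cch cch cg cch igh ig igh ig igh cg cch igh, which concatenate to the answer.

cchcchcgcchcchcgcchighigighigighcgcchigh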